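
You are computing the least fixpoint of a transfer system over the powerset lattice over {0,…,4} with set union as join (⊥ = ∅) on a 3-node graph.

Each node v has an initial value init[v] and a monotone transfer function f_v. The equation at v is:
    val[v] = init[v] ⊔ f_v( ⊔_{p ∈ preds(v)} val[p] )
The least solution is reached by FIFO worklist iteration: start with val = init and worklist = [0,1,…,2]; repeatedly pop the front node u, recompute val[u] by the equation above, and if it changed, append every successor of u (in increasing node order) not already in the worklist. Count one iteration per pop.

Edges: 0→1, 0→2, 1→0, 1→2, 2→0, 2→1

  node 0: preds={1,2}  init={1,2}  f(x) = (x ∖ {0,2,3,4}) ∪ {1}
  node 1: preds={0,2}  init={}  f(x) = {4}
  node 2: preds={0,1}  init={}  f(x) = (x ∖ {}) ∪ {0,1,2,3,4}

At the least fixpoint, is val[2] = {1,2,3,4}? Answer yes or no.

no

Trace (5 dequeues):
  [1] u=0 | in {} | out {1,2} | ==
  [2] u=1 | in {1,2} | out {4} | prev {} | push {0}
  [3] u=2 | in {1,2,4} | out {0,1,2,3,4} | prev {} | push {1}
  [4] u=0 | in {0,1,2,3,4} | out {1,2} | ==
  [5] u=1 | in {0,1,2,3,4} | out {4} | ==

Converged values:
  [0] {1,2}
  [1] {4}
  [2] {0,1,2,3,4}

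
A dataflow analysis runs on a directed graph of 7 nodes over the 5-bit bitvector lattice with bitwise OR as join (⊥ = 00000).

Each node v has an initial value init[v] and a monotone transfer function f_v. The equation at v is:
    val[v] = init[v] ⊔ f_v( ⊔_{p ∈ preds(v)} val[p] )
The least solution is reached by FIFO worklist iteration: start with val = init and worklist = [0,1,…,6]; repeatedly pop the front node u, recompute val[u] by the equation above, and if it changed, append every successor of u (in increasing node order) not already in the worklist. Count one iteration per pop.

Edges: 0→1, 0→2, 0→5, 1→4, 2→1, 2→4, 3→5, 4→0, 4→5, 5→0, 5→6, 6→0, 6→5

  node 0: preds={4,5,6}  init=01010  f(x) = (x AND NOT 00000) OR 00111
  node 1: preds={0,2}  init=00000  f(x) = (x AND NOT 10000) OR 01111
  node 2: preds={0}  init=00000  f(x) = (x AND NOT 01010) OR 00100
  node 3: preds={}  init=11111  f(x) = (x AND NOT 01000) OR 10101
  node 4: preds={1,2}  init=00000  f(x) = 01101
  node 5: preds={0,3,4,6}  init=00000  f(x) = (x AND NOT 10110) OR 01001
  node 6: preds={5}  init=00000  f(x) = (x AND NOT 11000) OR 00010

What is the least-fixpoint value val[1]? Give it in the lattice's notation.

01111

Iteration log — 10 steps:
  step 1. node 0  ⊔preds=00000  new=01111  old=01010  +wl: 
  step 2. node 1  ⊔preds=01111  new=01111  old=00000  +wl: 
  step 3. node 2  ⊔preds=01111  new=00101  old=00000  +wl: 1
  step 4. node 3  ⊔preds=00000  new=11111  stable
  step 5. node 4  ⊔preds=01111  new=01101  old=00000  +wl: 0
  step 6. node 5  ⊔preds=11111  new=01001  old=00000  +wl: 
  step 7. node 6  ⊔preds=01001  new=00011  old=00000  +wl: 5
  step 8. node 1  ⊔preds=01111  new=01111  stable
  step 9. node 0  ⊔preds=01111  new=01111  stable
  step 10. node 5  ⊔preds=11111  new=01001  stable

Least fixpoint reached:
  node 0: 01111
  node 1: 01111
  node 2: 00101
  node 3: 11111
  node 4: 01101
  node 5: 01001
  node 6: 00011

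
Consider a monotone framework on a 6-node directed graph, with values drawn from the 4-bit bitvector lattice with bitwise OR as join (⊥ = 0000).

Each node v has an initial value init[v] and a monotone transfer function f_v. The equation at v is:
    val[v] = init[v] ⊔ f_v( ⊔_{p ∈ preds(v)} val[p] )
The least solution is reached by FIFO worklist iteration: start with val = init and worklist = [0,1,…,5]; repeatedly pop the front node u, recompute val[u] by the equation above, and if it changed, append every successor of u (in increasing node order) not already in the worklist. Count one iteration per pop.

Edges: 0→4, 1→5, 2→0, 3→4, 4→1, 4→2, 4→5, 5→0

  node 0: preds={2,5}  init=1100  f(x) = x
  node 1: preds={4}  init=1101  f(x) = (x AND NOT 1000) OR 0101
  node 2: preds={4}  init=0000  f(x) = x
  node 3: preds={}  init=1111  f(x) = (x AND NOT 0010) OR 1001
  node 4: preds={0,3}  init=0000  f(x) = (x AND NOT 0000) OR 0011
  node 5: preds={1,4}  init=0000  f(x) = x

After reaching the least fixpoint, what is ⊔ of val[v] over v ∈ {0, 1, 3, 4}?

1111

Trace (11 dequeues):
  [1] u=0 | in 0000 | out 1100 | ==
  [2] u=1 | in 0000 | out 1101 | ==
  [3] u=2 | in 0000 | out 0000 | ==
  [4] u=3 | in 0000 | out 1111 | ==
  [5] u=4 | in 1111 | out 1111 | prev 0000 | push {1,2}
  [6] u=5 | in 1111 | out 1111 | prev 0000 | push {0}
  [7] u=1 | in 1111 | out 1111 | prev 1101 | push {5}
  [8] u=2 | in 1111 | out 1111 | prev 0000 | push {}
  [9] u=0 | in 1111 | out 1111 | prev 1100 | push {4}
  [10] u=5 | in 1111 | out 1111 | ==
  [11] u=4 | in 1111 | out 1111 | ==

Converged values:
  [0] 1111
  [1] 1111
  [2] 1111
  [3] 1111
  [4] 1111
  [5] 1111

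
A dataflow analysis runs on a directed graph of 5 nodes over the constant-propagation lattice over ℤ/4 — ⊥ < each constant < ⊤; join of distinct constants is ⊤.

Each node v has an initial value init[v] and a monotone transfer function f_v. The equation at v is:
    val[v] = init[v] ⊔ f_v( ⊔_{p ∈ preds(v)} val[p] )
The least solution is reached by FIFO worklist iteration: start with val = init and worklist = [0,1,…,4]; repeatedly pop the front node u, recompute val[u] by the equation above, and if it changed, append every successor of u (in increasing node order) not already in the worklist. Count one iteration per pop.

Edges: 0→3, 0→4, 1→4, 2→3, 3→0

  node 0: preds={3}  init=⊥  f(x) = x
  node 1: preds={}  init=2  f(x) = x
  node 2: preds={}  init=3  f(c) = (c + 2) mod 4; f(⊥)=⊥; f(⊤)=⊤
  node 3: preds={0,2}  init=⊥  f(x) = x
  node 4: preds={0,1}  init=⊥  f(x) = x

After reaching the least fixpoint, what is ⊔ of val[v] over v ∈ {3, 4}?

⊤

Iteration log — 8 steps:
  step 1. node 0  ⊔preds=⊥  new=⊥  stable
  step 2. node 1  ⊔preds=⊥  new=2  stable
  step 3. node 2  ⊔preds=⊥  new=3  stable
  step 4. node 3  ⊔preds=3  new=3  old=⊥  +wl: 0
  step 5. node 4  ⊔preds=2  new=2  old=⊥  +wl: 
  step 6. node 0  ⊔preds=3  new=3  old=⊥  +wl: 3,4
  step 7. node 3  ⊔preds=3  new=3  stable
  step 8. node 4  ⊔preds=⊤  new=⊤  old=2  +wl: 

Least fixpoint reached:
  node 0: 3
  node 1: 2
  node 2: 3
  node 3: 3
  node 4: ⊤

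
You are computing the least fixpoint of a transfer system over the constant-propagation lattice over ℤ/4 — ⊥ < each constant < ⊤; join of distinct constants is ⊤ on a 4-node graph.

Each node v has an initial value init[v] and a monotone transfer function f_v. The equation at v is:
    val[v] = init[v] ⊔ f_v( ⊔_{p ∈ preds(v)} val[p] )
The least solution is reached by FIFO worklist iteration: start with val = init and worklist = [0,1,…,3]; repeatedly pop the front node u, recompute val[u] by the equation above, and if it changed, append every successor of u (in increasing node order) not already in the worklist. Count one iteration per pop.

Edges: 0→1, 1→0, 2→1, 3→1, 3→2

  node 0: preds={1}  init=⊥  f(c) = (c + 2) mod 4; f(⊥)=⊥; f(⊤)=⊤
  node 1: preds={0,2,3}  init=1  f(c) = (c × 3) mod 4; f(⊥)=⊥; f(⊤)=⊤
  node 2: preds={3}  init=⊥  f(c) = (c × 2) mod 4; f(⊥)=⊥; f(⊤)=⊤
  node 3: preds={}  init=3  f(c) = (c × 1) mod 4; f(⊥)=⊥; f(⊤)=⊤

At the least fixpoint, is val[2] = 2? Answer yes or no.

Trace (7 dequeues):
  [1] u=0 | in 1 | out 3 | prev ⊥ | push {}
  [2] u=1 | in 3 | out 1 | ==
  [3] u=2 | in 3 | out 2 | prev ⊥ | push {1}
  [4] u=3 | in ⊥ | out 3 | ==
  [5] u=1 | in ⊤ | out ⊤ | prev 1 | push {0}
  [6] u=0 | in ⊤ | out ⊤ | prev 3 | push {1}
  [7] u=1 | in ⊤ | out ⊤ | ==

Converged values:
  [0] ⊤
  [1] ⊤
  [2] 2
  [3] 3

yes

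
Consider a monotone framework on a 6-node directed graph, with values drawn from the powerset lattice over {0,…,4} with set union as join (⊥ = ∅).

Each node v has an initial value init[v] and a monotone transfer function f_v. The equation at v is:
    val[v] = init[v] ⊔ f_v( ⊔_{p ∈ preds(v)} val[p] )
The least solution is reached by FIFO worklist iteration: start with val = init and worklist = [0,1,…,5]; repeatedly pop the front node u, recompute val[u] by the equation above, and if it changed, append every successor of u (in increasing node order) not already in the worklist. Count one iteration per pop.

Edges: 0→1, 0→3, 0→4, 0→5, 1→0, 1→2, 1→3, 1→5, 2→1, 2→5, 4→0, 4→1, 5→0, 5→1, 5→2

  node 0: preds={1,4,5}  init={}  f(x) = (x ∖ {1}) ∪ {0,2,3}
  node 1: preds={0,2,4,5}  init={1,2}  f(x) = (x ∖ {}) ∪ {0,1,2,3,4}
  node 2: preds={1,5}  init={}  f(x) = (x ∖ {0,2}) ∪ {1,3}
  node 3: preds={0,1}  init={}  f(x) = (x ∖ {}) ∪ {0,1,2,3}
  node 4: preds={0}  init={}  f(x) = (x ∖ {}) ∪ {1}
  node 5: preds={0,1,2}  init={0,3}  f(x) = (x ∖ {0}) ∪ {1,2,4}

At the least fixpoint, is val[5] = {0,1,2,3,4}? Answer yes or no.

Iteration log — 14 steps:
  step 1. node 0  ⊔preds={0,1,2,3}  new={0,2,3}  old={}  +wl: 
  step 2. node 1  ⊔preds={0,2,3}  new={0,1,2,3,4}  old={1,2}  +wl: 0
  step 3. node 2  ⊔preds={0,1,2,3,4}  new={1,3,4}  old={}  +wl: 1
  step 4. node 3  ⊔preds={0,1,2,3,4}  new={0,1,2,3,4}  old={}  +wl: 
  step 5. node 4  ⊔preds={0,2,3}  new={0,1,2,3}  old={}  +wl: 
  step 6. node 5  ⊔preds={0,1,2,3,4}  new={0,1,2,3,4}  old={0,3}  +wl: 2
  step 7. node 0  ⊔preds={0,1,2,3,4}  new={0,2,3,4}  old={0,2,3}  +wl: 3,4,5
  step 8. node 1  ⊔preds={0,1,2,3,4}  new={0,1,2,3,4}  stable
  step 9. node 2  ⊔preds={0,1,2,3,4}  new={1,3,4}  stable
  step 10. node 3  ⊔preds={0,1,2,3,4}  new={0,1,2,3,4}  stable
  step 11. node 4  ⊔preds={0,2,3,4}  new={0,1,2,3,4}  old={0,1,2,3}  +wl: 0,1
  step 12. node 5  ⊔preds={0,1,2,3,4}  new={0,1,2,3,4}  stable
  step 13. node 0  ⊔preds={0,1,2,3,4}  new={0,2,3,4}  stable
  step 14. node 1  ⊔preds={0,1,2,3,4}  new={0,1,2,3,4}  stable

Least fixpoint reached:
  node 0: {0,2,3,4}
  node 1: {0,1,2,3,4}
  node 2: {1,3,4}
  node 3: {0,1,2,3,4}
  node 4: {0,1,2,3,4}
  node 5: {0,1,2,3,4}

yes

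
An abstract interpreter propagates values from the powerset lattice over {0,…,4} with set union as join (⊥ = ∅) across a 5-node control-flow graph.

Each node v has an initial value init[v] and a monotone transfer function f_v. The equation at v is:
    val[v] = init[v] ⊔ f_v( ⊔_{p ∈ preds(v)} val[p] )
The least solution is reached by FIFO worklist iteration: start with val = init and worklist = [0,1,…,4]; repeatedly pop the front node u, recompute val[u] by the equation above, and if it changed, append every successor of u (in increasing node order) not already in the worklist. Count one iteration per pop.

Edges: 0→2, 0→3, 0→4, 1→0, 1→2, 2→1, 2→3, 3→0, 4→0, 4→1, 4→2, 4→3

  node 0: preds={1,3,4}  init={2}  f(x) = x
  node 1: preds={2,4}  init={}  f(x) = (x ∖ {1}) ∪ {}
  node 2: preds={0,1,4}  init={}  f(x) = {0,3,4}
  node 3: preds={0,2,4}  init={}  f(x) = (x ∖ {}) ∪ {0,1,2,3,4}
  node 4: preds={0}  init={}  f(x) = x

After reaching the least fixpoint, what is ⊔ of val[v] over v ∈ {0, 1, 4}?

{0,1,2,3,4}

Iteration log — 14 steps:
  step 1. node 0  ⊔preds={}  new={2}  stable
  step 2. node 1  ⊔preds={}  new={}  stable
  step 3. node 2  ⊔preds={2}  new={0,3,4}  old={}  +wl: 1
  step 4. node 3  ⊔preds={0,2,3,4}  new={0,1,2,3,4}  old={}  +wl: 0
  step 5. node 4  ⊔preds={2}  new={2}  old={}  +wl: 2,3
  step 6. node 1  ⊔preds={0,2,3,4}  new={0,2,3,4}  old={}  +wl: 
  step 7. node 0  ⊔preds={0,1,2,3,4}  new={0,1,2,3,4}  old={2}  +wl: 4
  step 8. node 2  ⊔preds={0,1,2,3,4}  new={0,3,4}  stable
  step 9. node 3  ⊔preds={0,1,2,3,4}  new={0,1,2,3,4}  stable
  step 10. node 4  ⊔preds={0,1,2,3,4}  new={0,1,2,3,4}  old={2}  +wl: 0,1,2,3
  step 11. node 0  ⊔preds={0,1,2,3,4}  new={0,1,2,3,4}  stable
  step 12. node 1  ⊔preds={0,1,2,3,4}  new={0,2,3,4}  stable
  step 13. node 2  ⊔preds={0,1,2,3,4}  new={0,3,4}  stable
  step 14. node 3  ⊔preds={0,1,2,3,4}  new={0,1,2,3,4}  stable

Least fixpoint reached:
  node 0: {0,1,2,3,4}
  node 1: {0,2,3,4}
  node 2: {0,3,4}
  node 3: {0,1,2,3,4}
  node 4: {0,1,2,3,4}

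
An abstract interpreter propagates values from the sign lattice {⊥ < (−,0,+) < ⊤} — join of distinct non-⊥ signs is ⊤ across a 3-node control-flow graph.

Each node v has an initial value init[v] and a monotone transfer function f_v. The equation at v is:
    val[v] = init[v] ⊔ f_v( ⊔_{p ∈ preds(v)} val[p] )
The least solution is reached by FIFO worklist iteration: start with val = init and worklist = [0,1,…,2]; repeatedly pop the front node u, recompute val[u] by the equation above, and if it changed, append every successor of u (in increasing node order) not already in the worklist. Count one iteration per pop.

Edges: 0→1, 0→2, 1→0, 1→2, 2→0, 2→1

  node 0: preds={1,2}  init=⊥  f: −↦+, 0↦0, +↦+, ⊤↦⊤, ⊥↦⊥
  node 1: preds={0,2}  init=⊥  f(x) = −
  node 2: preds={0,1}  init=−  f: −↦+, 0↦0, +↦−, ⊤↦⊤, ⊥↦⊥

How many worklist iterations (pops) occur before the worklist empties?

6

Iteration log — 6 steps:
  step 1. node 0  ⊔preds=−  new=+  old=⊥  +wl: 
  step 2. node 1  ⊔preds=⊤  new=−  old=⊥  +wl: 0
  step 3. node 2  ⊔preds=⊤  new=⊤  old=−  +wl: 1
  step 4. node 0  ⊔preds=⊤  new=⊤  old=+  +wl: 2
  step 5. node 1  ⊔preds=⊤  new=−  stable
  step 6. node 2  ⊔preds=⊤  new=⊤  stable

Least fixpoint reached:
  node 0: ⊤
  node 1: −
  node 2: ⊤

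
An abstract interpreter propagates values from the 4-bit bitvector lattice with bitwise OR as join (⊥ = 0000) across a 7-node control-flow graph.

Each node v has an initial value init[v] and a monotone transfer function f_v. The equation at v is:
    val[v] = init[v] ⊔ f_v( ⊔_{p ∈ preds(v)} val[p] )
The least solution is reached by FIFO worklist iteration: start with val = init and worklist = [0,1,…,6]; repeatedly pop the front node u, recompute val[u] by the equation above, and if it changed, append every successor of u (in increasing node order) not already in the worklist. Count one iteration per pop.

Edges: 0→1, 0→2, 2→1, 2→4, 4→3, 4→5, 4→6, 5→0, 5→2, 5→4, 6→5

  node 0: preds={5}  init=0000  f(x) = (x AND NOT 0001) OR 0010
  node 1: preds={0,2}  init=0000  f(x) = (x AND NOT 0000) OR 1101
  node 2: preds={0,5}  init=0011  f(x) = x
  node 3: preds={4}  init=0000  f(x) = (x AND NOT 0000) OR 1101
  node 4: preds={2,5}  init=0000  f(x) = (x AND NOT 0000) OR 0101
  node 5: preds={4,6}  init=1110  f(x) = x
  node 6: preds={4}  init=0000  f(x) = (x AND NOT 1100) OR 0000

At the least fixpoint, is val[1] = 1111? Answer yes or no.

yes

Trace (13 dequeues):
  [1] u=0 | in 1110 | out 1110 | prev 0000 | push {}
  [2] u=1 | in 1111 | out 1111 | prev 0000 | push {}
  [3] u=2 | in 1110 | out 1111 | prev 0011 | push {1}
  [4] u=3 | in 0000 | out 1101 | prev 0000 | push {}
  [5] u=4 | in 1111 | out 1111 | prev 0000 | push {3}
  [6] u=5 | in 1111 | out 1111 | prev 1110 | push {0,2,4}
  [7] u=6 | in 1111 | out 0011 | prev 0000 | push {5}
  [8] u=1 | in 1111 | out 1111 | ==
  [9] u=3 | in 1111 | out 1111 | prev 1101 | push {}
  [10] u=0 | in 1111 | out 1110 | ==
  [11] u=2 | in 1111 | out 1111 | ==
  [12] u=4 | in 1111 | out 1111 | ==
  [13] u=5 | in 1111 | out 1111 | ==

Converged values:
  [0] 1110
  [1] 1111
  [2] 1111
  [3] 1111
  [4] 1111
  [5] 1111
  [6] 0011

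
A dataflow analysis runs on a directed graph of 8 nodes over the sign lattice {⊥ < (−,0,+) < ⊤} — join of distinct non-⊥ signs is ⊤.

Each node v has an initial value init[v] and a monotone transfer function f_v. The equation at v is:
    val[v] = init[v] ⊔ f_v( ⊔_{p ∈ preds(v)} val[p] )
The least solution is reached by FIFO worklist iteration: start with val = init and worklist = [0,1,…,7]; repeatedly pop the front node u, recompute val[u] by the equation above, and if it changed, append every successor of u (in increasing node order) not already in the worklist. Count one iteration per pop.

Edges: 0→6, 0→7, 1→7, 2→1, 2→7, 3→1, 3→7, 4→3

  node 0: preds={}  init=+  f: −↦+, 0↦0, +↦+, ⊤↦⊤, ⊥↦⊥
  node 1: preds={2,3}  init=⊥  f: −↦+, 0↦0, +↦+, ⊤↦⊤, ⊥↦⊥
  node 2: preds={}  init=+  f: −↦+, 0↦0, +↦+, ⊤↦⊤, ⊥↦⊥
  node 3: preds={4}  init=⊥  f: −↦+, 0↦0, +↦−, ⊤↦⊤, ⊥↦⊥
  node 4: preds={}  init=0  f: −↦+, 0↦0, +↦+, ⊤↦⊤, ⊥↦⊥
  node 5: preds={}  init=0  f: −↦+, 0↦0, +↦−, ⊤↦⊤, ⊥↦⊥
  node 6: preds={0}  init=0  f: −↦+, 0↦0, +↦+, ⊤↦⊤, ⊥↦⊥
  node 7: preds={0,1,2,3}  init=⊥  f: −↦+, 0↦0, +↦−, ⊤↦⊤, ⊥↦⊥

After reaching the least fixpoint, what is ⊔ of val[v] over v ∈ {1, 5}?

Iteration log — 10 steps:
  step 1. node 0  ⊔preds=⊥  new=+  stable
  step 2. node 1  ⊔preds=+  new=+  old=⊥  +wl: 
  step 3. node 2  ⊔preds=⊥  new=+  stable
  step 4. node 3  ⊔preds=0  new=0  old=⊥  +wl: 1
  step 5. node 4  ⊔preds=⊥  new=0  stable
  step 6. node 5  ⊔preds=⊥  new=0  stable
  step 7. node 6  ⊔preds=+  new=⊤  old=0  +wl: 
  step 8. node 7  ⊔preds=⊤  new=⊤  old=⊥  +wl: 
  step 9. node 1  ⊔preds=⊤  new=⊤  old=+  +wl: 7
  step 10. node 7  ⊔preds=⊤  new=⊤  stable

Least fixpoint reached:
  node 0: +
  node 1: ⊤
  node 2: +
  node 3: 0
  node 4: 0
  node 5: 0
  node 6: ⊤
  node 7: ⊤

⊤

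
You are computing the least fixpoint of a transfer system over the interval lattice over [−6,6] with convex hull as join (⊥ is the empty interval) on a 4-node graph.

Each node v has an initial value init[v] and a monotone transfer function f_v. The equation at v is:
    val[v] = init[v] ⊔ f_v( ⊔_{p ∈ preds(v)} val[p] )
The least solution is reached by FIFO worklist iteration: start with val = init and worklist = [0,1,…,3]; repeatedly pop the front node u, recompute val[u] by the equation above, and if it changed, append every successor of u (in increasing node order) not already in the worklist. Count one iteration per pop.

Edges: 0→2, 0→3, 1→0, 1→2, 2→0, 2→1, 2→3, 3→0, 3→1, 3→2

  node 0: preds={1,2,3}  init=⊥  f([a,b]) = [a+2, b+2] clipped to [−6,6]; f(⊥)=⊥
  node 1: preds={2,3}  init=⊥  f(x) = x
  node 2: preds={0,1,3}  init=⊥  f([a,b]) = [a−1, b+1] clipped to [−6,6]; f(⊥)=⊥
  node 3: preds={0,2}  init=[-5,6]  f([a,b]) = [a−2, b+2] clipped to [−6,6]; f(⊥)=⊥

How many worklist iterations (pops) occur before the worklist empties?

9

Worklist (9 pops):
  #1 pop 0: in=[-5,6] → [-3,6] (was ⊥); enqueue []
  #2 pop 1: in=[-5,6] → [-5,6] (was ⊥); enqueue [0]
  #3 pop 2: in=[-5,6] → [-6,6] (was ⊥); enqueue [1]
  #4 pop 3: in=[-6,6] → [-6,6] (was [-5,6]); enqueue [2]
  #5 pop 0: in=[-6,6] → [-4,6] (was [-3,6]); enqueue [3]
  #6 pop 1: in=[-6,6] → [-6,6] (was [-5,6]); enqueue [0]
  #7 pop 2: in=[-6,6] → [-6,6] (no change)
  #8 pop 3: in=[-6,6] → [-6,6] (no change)
  #9 pop 0: in=[-6,6] → [-4,6] (no change)

Fixpoint:
  val[0] = [-4,6]
  val[1] = [-6,6]
  val[2] = [-6,6]
  val[3] = [-6,6]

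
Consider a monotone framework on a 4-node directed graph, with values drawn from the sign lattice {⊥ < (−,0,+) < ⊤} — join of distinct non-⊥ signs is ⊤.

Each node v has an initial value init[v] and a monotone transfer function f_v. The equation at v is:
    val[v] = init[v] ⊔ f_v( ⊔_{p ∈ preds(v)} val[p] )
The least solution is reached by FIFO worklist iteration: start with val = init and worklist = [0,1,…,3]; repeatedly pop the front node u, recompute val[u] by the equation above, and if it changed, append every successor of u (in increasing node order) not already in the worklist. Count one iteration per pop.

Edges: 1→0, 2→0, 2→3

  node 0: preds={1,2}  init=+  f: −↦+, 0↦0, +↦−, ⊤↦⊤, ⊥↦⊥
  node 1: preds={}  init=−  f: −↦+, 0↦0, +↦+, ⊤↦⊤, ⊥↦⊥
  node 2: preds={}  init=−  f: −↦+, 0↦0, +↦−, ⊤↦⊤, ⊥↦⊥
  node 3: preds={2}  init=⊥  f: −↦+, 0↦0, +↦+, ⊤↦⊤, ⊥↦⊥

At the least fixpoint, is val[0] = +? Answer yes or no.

yes

Trace (4 dequeues):
  [1] u=0 | in − | out + | ==
  [2] u=1 | in ⊥ | out − | ==
  [3] u=2 | in ⊥ | out − | ==
  [4] u=3 | in − | out + | prev ⊥ | push {}

Converged values:
  [0] +
  [1] −
  [2] −
  [3] +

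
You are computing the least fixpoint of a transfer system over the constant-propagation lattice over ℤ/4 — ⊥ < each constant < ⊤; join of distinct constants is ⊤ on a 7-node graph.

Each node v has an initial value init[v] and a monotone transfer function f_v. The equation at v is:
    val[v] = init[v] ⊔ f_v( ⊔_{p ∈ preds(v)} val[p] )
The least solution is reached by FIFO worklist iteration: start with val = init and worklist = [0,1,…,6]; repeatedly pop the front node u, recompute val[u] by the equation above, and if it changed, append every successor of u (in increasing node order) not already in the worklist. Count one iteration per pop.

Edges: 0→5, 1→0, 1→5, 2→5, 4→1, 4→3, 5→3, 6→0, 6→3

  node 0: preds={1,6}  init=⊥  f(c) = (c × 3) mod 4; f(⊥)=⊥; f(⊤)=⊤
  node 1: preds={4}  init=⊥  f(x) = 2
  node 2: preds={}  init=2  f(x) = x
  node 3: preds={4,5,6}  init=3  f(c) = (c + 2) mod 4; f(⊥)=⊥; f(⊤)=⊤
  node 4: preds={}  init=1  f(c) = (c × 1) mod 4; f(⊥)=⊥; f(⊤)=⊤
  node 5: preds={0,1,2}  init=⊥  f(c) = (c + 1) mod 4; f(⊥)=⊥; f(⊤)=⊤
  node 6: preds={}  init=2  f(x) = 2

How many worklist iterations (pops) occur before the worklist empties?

Iteration log — 9 steps:
  step 1. node 0  ⊔preds=2  new=2  old=⊥  +wl: 
  step 2. node 1  ⊔preds=1  new=2  old=⊥  +wl: 0
  step 3. node 2  ⊔preds=⊥  new=2  stable
  step 4. node 3  ⊔preds=⊤  new=⊤  old=3  +wl: 
  step 5. node 4  ⊔preds=⊥  new=1  stable
  step 6. node 5  ⊔preds=2  new=3  old=⊥  +wl: 3
  step 7. node 6  ⊔preds=⊥  new=2  stable
  step 8. node 0  ⊔preds=2  new=2  stable
  step 9. node 3  ⊔preds=⊤  new=⊤  stable

Least fixpoint reached:
  node 0: 2
  node 1: 2
  node 2: 2
  node 3: ⊤
  node 4: 1
  node 5: 3
  node 6: 2

9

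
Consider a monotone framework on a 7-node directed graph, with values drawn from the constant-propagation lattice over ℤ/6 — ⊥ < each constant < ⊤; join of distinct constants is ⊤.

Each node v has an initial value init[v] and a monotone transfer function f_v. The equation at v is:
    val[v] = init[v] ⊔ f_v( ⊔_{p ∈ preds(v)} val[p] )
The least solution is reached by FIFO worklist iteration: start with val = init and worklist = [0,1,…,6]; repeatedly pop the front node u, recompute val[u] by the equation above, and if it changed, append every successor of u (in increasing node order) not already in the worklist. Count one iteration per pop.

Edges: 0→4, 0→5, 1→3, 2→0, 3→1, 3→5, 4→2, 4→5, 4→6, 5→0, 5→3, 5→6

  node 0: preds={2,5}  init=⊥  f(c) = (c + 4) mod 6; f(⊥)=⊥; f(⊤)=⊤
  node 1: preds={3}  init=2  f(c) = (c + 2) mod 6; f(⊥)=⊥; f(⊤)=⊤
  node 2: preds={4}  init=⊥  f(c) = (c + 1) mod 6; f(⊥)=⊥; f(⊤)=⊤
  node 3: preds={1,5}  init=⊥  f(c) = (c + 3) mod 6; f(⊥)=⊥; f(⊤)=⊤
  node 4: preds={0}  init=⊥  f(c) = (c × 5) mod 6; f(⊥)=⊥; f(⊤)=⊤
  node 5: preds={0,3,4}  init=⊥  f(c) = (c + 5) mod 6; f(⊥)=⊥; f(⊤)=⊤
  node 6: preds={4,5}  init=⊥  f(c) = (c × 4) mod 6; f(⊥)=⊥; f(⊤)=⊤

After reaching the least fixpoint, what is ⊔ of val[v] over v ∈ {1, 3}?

⊤

Iteration log — 22 steps:
  step 1. node 0  ⊔preds=⊥  new=⊥  stable
  step 2. node 1  ⊔preds=⊥  new=2  stable
  step 3. node 2  ⊔preds=⊥  new=⊥  stable
  step 4. node 3  ⊔preds=2  new=5  old=⊥  +wl: 1
  step 5. node 4  ⊔preds=⊥  new=⊥  stable
  step 6. node 5  ⊔preds=5  new=4  old=⊥  +wl: 0,3
  step 7. node 6  ⊔preds=4  new=4  old=⊥  +wl: 
  step 8. node 1  ⊔preds=5  new=⊤  old=2  +wl: 
  step 9. node 0  ⊔preds=4  new=2  old=⊥  +wl: 4,5
  step 10. node 3  ⊔preds=⊤  new=⊤  old=5  +wl: 1
  step 11. node 4  ⊔preds=2  new=4  old=⊥  +wl: 2,6
  step 12. node 5  ⊔preds=⊤  new=⊤  old=4  +wl: 0,3
  step 13. node 1  ⊔preds=⊤  new=⊤  stable
  step 14. node 2  ⊔preds=4  new=5  old=⊥  +wl: 
  step 15. node 6  ⊔preds=⊤  new=⊤  old=4  +wl: 
  step 16. node 0  ⊔preds=⊤  new=⊤  old=2  +wl: 4,5
  step 17. node 3  ⊔preds=⊤  new=⊤  stable
  step 18. node 4  ⊔preds=⊤  new=⊤  old=4  +wl: 2,6
  step 19. node 5  ⊔preds=⊤  new=⊤  stable
  step 20. node 2  ⊔preds=⊤  new=⊤  old=5  +wl: 0
  step 21. node 6  ⊔preds=⊤  new=⊤  stable
  step 22. node 0  ⊔preds=⊤  new=⊤  stable

Least fixpoint reached:
  node 0: ⊤
  node 1: ⊤
  node 2: ⊤
  node 3: ⊤
  node 4: ⊤
  node 5: ⊤
  node 6: ⊤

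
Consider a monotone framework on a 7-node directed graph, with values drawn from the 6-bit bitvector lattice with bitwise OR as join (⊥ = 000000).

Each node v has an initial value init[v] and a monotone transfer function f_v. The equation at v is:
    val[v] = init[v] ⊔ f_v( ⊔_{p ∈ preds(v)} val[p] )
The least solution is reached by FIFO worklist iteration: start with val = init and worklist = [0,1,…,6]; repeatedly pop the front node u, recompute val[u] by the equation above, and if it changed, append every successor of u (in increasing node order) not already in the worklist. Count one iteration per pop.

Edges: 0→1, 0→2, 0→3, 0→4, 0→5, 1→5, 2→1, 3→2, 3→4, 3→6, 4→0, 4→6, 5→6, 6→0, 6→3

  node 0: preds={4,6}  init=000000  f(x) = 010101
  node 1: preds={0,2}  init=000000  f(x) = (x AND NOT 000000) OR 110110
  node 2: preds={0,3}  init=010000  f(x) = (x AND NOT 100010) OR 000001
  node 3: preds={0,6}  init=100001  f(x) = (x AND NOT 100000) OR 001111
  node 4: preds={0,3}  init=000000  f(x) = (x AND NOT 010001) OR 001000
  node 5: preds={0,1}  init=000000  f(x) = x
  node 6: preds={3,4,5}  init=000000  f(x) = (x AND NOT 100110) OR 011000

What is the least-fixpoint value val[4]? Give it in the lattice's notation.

101110

Trace (14 dequeues):
  [1] u=0 | in 000000 | out 010101 | prev 000000 | push {}
  [2] u=1 | in 010101 | out 110111 | prev 000000 | push {}
  [3] u=2 | in 110101 | out 010101 | prev 010000 | push {1}
  [4] u=3 | in 010101 | out 111111 | prev 100001 | push {2}
  [5] u=4 | in 111111 | out 101110 | prev 000000 | push {0}
  [6] u=5 | in 110111 | out 110111 | prev 000000 | push {}
  [7] u=6 | in 111111 | out 011001 | prev 000000 | push {3}
  [8] u=1 | in 010101 | out 110111 | ==
  [9] u=2 | in 111111 | out 011101 | prev 010101 | push {1}
  [10] u=0 | in 111111 | out 010101 | ==
  [11] u=3 | in 011101 | out 111111 | ==
  [12] u=1 | in 011101 | out 111111 | prev 110111 | push {5}
  [13] u=5 | in 111111 | out 111111 | prev 110111 | push {6}
  [14] u=6 | in 111111 | out 011001 | ==

Converged values:
  [0] 010101
  [1] 111111
  [2] 011101
  [3] 111111
  [4] 101110
  [5] 111111
  [6] 011001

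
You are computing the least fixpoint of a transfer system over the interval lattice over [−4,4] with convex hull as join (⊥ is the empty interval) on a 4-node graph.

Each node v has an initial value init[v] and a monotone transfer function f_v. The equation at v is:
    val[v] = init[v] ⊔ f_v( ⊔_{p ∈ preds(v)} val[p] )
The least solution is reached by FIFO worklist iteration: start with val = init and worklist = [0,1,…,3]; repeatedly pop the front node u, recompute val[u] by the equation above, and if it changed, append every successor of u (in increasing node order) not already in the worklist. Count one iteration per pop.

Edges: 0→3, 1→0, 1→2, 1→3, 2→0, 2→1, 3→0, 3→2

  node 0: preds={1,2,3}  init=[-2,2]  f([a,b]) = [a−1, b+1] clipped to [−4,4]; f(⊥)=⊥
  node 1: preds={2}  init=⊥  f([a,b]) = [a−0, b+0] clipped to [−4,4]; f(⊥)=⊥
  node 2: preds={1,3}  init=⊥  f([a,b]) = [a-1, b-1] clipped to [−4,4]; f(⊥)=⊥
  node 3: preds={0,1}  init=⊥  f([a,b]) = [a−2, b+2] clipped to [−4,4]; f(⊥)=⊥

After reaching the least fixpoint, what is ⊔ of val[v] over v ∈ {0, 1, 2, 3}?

Iteration log — 12 steps:
  step 1. node 0  ⊔preds=⊥  new=[-2,2]  stable
  step 2. node 1  ⊔preds=⊥  new=⊥  stable
  step 3. node 2  ⊔preds=⊥  new=⊥  stable
  step 4. node 3  ⊔preds=[-2,2]  new=[-4,4]  old=⊥  +wl: 0,2
  step 5. node 0  ⊔preds=[-4,4]  new=[-4,4]  old=[-2,2]  +wl: 3
  step 6. node 2  ⊔preds=[-4,4]  new=[-4,3]  old=⊥  +wl: 0,1
  step 7. node 3  ⊔preds=[-4,4]  new=[-4,4]  stable
  step 8. node 0  ⊔preds=[-4,4]  new=[-4,4]  stable
  step 9. node 1  ⊔preds=[-4,3]  new=[-4,3]  old=⊥  +wl: 0,2,3
  step 10. node 0  ⊔preds=[-4,4]  new=[-4,4]  stable
  step 11. node 2  ⊔preds=[-4,4]  new=[-4,3]  stable
  step 12. node 3  ⊔preds=[-4,4]  new=[-4,4]  stable

Least fixpoint reached:
  node 0: [-4,4]
  node 1: [-4,3]
  node 2: [-4,3]
  node 3: [-4,4]

[-4,4]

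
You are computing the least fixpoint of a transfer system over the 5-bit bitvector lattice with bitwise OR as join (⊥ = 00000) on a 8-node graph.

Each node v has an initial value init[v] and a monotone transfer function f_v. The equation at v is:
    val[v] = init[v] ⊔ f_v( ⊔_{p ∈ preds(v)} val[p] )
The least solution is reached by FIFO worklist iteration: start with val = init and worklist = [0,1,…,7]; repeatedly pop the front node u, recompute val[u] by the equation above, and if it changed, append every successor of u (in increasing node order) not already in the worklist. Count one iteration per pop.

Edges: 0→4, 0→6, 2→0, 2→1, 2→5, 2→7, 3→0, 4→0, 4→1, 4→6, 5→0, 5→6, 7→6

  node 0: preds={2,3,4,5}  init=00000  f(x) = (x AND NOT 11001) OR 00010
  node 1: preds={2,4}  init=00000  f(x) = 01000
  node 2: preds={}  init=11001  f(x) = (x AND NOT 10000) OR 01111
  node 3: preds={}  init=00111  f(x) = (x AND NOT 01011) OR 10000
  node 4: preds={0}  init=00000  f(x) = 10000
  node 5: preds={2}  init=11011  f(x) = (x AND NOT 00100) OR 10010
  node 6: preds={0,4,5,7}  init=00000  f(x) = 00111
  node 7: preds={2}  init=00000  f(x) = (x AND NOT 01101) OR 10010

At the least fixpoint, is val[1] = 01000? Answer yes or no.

Iteration log — 11 steps:
  step 1. node 0  ⊔preds=11111  new=00110  old=00000  +wl: 
  step 2. node 1  ⊔preds=11001  new=01000  old=00000  +wl: 
  step 3. node 2  ⊔preds=00000  new=11111  old=11001  +wl: 0,1
  step 4. node 3  ⊔preds=00000  new=10111  old=00111  +wl: 
  step 5. node 4  ⊔preds=00110  new=10000  old=00000  +wl: 
  step 6. node 5  ⊔preds=11111  new=11011  stable
  step 7. node 6  ⊔preds=11111  new=00111  old=00000  +wl: 
  step 8. node 7  ⊔preds=11111  new=10010  old=00000  +wl: 6
  step 9. node 0  ⊔preds=11111  new=00110  stable
  step 10. node 1  ⊔preds=11111  new=01000  stable
  step 11. node 6  ⊔preds=11111  new=00111  stable

Least fixpoint reached:
  node 0: 00110
  node 1: 01000
  node 2: 11111
  node 3: 10111
  node 4: 10000
  node 5: 11011
  node 6: 00111
  node 7: 10010

yes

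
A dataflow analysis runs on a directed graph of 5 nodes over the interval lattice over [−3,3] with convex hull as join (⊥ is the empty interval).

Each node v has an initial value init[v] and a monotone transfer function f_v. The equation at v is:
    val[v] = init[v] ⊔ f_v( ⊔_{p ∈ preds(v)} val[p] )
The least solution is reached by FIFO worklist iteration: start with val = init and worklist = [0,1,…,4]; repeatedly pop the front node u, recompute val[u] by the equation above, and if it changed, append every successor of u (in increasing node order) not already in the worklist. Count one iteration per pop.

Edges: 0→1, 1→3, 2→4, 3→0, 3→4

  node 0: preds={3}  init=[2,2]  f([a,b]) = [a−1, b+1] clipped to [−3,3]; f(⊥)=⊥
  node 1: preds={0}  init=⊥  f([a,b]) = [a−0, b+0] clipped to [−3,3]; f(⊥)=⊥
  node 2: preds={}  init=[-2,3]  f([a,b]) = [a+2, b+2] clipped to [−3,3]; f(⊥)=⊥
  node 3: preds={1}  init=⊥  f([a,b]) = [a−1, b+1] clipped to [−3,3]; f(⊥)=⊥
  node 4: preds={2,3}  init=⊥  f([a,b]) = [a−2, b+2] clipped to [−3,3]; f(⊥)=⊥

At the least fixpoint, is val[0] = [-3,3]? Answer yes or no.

yes

Iteration log — 16 steps:
  step 1. node 0  ⊔preds=⊥  new=[2,2]  stable
  step 2. node 1  ⊔preds=[2,2]  new=[2,2]  old=⊥  +wl: 
  step 3. node 2  ⊔preds=⊥  new=[-2,3]  stable
  step 4. node 3  ⊔preds=[2,2]  new=[1,3]  old=⊥  +wl: 0
  step 5. node 4  ⊔preds=[-2,3]  new=[-3,3]  old=⊥  +wl: 
  step 6. node 0  ⊔preds=[1,3]  new=[0,3]  old=[2,2]  +wl: 1
  step 7. node 1  ⊔preds=[0,3]  new=[0,3]  old=[2,2]  +wl: 3
  step 8. node 3  ⊔preds=[0,3]  new=[-1,3]  old=[1,3]  +wl: 0,4
  step 9. node 0  ⊔preds=[-1,3]  new=[-2,3]  old=[0,3]  +wl: 1
  step 10. node 4  ⊔preds=[-2,3]  new=[-3,3]  stable
  step 11. node 1  ⊔preds=[-2,3]  new=[-2,3]  old=[0,3]  +wl: 3
  step 12. node 3  ⊔preds=[-2,3]  new=[-3,3]  old=[-1,3]  +wl: 0,4
  step 13. node 0  ⊔preds=[-3,3]  new=[-3,3]  old=[-2,3]  +wl: 1
  step 14. node 4  ⊔preds=[-3,3]  new=[-3,3]  stable
  step 15. node 1  ⊔preds=[-3,3]  new=[-3,3]  old=[-2,3]  +wl: 3
  step 16. node 3  ⊔preds=[-3,3]  new=[-3,3]  stable

Least fixpoint reached:
  node 0: [-3,3]
  node 1: [-3,3]
  node 2: [-2,3]
  node 3: [-3,3]
  node 4: [-3,3]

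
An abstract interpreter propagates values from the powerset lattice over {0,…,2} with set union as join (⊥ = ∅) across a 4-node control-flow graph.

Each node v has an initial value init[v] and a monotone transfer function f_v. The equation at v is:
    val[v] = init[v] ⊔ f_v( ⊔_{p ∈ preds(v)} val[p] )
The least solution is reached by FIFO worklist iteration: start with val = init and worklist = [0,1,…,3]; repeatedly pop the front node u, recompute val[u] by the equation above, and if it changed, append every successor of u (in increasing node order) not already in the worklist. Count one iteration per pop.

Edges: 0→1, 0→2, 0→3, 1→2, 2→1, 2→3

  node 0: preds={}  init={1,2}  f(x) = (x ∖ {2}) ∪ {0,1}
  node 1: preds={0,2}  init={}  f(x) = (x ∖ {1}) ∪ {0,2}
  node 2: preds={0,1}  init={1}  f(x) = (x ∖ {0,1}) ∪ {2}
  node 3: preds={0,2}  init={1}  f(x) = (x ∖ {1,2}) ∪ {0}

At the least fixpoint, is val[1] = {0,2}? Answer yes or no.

Worklist (5 pops):
  #1 pop 0: in={} → {0,1,2} (was {1,2}); enqueue []
  #2 pop 1: in={0,1,2} → {0,2} (was {}); enqueue []
  #3 pop 2: in={0,1,2} → {1,2} (was {1}); enqueue [1]
  #4 pop 3: in={0,1,2} → {0,1} (was {1}); enqueue []
  #5 pop 1: in={0,1,2} → {0,2} (no change)

Fixpoint:
  val[0] = {0,1,2}
  val[1] = {0,2}
  val[2] = {1,2}
  val[3] = {0,1}

yes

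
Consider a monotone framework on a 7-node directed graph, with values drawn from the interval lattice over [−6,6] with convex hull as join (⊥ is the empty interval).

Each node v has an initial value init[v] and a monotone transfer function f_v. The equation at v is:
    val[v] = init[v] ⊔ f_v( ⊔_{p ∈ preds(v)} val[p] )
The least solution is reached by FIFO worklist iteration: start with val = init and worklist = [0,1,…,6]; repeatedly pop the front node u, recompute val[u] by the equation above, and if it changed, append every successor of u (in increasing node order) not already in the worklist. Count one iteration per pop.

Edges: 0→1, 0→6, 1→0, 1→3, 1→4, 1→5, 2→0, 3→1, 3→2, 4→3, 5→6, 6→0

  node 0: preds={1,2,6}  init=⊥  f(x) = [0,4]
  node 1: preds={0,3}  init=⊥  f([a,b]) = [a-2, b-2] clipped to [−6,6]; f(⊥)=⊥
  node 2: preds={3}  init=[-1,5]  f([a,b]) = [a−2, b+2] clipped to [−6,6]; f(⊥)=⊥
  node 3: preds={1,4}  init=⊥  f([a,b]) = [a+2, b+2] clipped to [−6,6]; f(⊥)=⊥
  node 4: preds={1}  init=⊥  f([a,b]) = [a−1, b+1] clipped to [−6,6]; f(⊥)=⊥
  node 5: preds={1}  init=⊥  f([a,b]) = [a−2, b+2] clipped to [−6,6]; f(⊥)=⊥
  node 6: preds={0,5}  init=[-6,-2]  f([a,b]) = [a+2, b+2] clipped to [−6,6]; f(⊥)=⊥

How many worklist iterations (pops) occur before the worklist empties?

Trace (41 dequeues):
  [1] u=0 | in [-6,5] | out [0,4] | prev ⊥ | push {}
  [2] u=1 | in [0,4] | out [-2,2] | prev ⊥ | push {0}
  [3] u=2 | in ⊥ | out [-1,5] | ==
  [4] u=3 | in [-2,2] | out [0,4] | prev ⊥ | push {1,2}
  [5] u=4 | in [-2,2] | out [-3,3] | prev ⊥ | push {3}
  [6] u=5 | in [-2,2] | out [-4,4] | prev ⊥ | push {}
  [7] u=6 | in [-4,4] | out [-6,6] | prev [-6,-2] | push {}
  [8] u=0 | in [-6,6] | out [0,4] | ==
  [9] u=1 | in [0,4] | out [-2,2] | ==
  [10] u=2 | in [0,4] | out [-2,6] | prev [-1,5] | push {0}
  [11] u=3 | in [-3,3] | out [-1,5] | prev [0,4] | push {1,2}
  [12] u=0 | in [-6,6] | out [0,4] | ==
  [13] u=1 | in [-1,5] | out [-3,3] | prev [-2,2] | push {0,3,4,5}
  [14] u=2 | in [-1,5] | out [-3,6] | prev [-2,6] | push {}
  [15] u=0 | in [-6,6] | out [0,4] | ==
  [16] u=3 | in [-3,3] | out [-1,5] | ==
  [17] u=4 | in [-3,3] | out [-4,4] | prev [-3,3] | push {3}
  [18] u=5 | in [-3,3] | out [-5,5] | prev [-4,4] | push {6}
  [19] u=3 | in [-4,4] | out [-2,6] | prev [-1,5] | push {1,2}
  [20] u=6 | in [-5,5] | out [-6,6] | ==
  [21] u=1 | in [-2,6] | out [-4,4] | prev [-3,3] | push {0,3,4,5}
  [22] u=2 | in [-2,6] | out [-4,6] | prev [-3,6] | push {}
  [23] u=0 | in [-6,6] | out [0,4] | ==
  [24] u=3 | in [-4,4] | out [-2,6] | ==
  [25] u=4 | in [-4,4] | out [-5,5] | prev [-4,4] | push {3}
  [26] u=5 | in [-4,4] | out [-6,6] | prev [-5,5] | push {6}
  [27] u=3 | in [-5,5] | out [-3,6] | prev [-2,6] | push {1,2}
  [28] u=6 | in [-6,6] | out [-6,6] | ==
  [29] u=1 | in [-3,6] | out [-5,4] | prev [-4,4] | push {0,3,4,5}
  [30] u=2 | in [-3,6] | out [-5,6] | prev [-4,6] | push {}
  [31] u=0 | in [-6,6] | out [0,4] | ==
  [32] u=3 | in [-5,5] | out [-3,6] | ==
  [33] u=4 | in [-5,4] | out [-6,5] | prev [-5,5] | push {3}
  [34] u=5 | in [-5,4] | out [-6,6] | ==
  [35] u=3 | in [-6,5] | out [-4,6] | prev [-3,6] | push {1,2}
  [36] u=1 | in [-4,6] | out [-6,4] | prev [-5,4] | push {0,3,4,5}
  [37] u=2 | in [-4,6] | out [-6,6] | prev [-5,6] | push {}
  [38] u=0 | in [-6,6] | out [0,4] | ==
  [39] u=3 | in [-6,5] | out [-4,6] | ==
  [40] u=4 | in [-6,4] | out [-6,5] | ==
  [41] u=5 | in [-6,4] | out [-6,6] | ==

Converged values:
  [0] [0,4]
  [1] [-6,4]
  [2] [-6,6]
  [3] [-4,6]
  [4] [-6,5]
  [5] [-6,6]
  [6] [-6,6]

41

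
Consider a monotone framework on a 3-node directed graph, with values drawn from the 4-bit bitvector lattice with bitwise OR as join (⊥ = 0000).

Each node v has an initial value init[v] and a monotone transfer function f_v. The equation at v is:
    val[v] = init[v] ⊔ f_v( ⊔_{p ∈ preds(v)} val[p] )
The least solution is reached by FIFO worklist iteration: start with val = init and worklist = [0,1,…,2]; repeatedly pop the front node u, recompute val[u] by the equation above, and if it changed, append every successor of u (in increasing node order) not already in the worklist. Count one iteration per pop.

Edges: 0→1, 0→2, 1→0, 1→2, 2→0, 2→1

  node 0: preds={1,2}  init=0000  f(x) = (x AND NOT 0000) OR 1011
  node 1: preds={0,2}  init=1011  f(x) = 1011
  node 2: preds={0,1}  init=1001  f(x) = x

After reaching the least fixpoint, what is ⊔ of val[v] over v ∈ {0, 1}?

1011

Worklist (5 pops):
  #1 pop 0: in=1011 → 1011 (was 0000); enqueue []
  #2 pop 1: in=1011 → 1011 (no change)
  #3 pop 2: in=1011 → 1011 (was 1001); enqueue [0,1]
  #4 pop 0: in=1011 → 1011 (no change)
  #5 pop 1: in=1011 → 1011 (no change)

Fixpoint:
  val[0] = 1011
  val[1] = 1011
  val[2] = 1011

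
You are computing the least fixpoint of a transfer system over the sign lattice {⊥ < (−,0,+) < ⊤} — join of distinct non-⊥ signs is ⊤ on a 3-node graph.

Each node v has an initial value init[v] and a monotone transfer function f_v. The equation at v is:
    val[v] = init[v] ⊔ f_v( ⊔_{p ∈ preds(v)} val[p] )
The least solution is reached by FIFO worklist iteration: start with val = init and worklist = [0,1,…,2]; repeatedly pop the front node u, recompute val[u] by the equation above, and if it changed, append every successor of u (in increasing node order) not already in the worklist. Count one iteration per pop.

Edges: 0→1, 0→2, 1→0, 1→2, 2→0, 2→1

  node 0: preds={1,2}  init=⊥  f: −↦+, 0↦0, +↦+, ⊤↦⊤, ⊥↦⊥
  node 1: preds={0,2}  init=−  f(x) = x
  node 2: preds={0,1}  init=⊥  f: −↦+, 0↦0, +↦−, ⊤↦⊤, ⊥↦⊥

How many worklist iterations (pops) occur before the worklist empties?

Worklist (6 pops):
  #1 pop 0: in=− → + (was ⊥); enqueue []
  #2 pop 1: in=+ → ⊤ (was −); enqueue [0]
  #3 pop 2: in=⊤ → ⊤ (was ⊥); enqueue [1]
  #4 pop 0: in=⊤ → ⊤ (was +); enqueue [2]
  #5 pop 1: in=⊤ → ⊤ (no change)
  #6 pop 2: in=⊤ → ⊤ (no change)

Fixpoint:
  val[0] = ⊤
  val[1] = ⊤
  val[2] = ⊤

6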